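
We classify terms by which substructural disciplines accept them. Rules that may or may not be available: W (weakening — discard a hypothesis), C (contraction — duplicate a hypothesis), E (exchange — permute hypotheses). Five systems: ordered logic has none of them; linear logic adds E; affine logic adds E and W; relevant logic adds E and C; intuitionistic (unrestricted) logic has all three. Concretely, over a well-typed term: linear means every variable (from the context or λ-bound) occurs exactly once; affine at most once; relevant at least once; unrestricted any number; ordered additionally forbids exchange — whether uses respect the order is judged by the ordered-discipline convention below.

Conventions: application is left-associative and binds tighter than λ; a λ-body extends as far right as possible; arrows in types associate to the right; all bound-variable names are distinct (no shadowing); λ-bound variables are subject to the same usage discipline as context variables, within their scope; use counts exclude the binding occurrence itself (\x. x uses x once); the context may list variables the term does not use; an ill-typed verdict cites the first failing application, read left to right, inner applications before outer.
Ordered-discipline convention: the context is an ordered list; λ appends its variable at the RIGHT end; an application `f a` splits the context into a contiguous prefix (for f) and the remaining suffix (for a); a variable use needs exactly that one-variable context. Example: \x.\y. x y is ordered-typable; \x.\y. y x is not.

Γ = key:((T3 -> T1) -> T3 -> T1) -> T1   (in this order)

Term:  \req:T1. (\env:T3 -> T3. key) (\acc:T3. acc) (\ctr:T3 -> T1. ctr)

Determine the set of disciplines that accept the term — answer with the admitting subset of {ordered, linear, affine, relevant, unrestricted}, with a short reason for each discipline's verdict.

admitted by: affine, unrestricted
counts: key: 1; req (bound): 0; env (bound): 0; acc (bound): 1; ctr (bound): 1
order of uses: key, acc, ctr
typing: ✓ — T1 -> T1
ordered: ✗, req, env never used (weakening)
linear: ✗, req, env never used (weakening)
affine: ✓, at most one use each (key, req, env, acc, ctr)
relevant: ✗, req, env never used (weakening)
unrestricted: ✓, type-checks (T1 -> T1) and nothing is barred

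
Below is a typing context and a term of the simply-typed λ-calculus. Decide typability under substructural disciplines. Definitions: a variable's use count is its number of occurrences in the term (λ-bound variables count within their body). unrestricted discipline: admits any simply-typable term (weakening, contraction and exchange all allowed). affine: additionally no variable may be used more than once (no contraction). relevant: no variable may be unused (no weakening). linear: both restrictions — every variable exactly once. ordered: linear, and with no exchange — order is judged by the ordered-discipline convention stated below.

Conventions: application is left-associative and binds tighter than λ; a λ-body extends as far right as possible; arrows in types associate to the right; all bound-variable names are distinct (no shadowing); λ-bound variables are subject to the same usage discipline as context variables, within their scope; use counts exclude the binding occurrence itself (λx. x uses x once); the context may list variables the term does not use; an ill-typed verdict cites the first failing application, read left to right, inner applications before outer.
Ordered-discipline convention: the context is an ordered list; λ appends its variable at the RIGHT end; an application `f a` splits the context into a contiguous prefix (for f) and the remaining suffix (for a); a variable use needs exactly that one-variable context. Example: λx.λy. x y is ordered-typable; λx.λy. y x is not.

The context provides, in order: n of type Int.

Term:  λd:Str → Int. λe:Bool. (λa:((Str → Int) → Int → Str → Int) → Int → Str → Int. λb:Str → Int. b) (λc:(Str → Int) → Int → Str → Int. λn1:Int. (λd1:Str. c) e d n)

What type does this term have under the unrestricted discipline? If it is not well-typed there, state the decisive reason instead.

not well-typed under unrestricted — a type mismatch blocks all five
variable uses: n: 1×, d [bound]: 1×, e [bound]: 1×, a [bound]: 0×, b [bound]: 1×, c [bound]: 1×, n1 [bound]: 0×, d1 [bound]: 0×
left-to-right use order: b, c, e, d, n
typing: ill-typed: a function awaiting Str gets Bool
per-discipline verdicts: ordered ✗, linear ✗, affine ✗, relevant ✗, unrestricted ✗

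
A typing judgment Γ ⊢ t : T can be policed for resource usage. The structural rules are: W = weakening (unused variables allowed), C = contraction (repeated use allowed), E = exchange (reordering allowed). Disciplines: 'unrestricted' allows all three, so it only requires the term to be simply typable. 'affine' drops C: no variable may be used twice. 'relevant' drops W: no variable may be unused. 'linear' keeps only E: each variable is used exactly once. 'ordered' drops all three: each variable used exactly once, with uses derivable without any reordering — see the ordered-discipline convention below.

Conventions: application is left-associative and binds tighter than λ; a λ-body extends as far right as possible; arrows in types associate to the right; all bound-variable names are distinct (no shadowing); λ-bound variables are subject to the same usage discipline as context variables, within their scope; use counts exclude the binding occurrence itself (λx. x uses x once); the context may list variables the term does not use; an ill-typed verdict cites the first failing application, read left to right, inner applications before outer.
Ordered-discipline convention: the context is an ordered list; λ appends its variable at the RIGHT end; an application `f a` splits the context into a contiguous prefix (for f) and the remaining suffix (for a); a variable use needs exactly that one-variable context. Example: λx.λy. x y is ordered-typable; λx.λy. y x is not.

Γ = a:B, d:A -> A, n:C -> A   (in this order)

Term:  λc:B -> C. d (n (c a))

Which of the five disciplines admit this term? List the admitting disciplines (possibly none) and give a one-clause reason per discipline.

admitting disciplines: linear, affine, relevant, unrestricted
counts: a: 1, d: 1, n: 1, c (λ-bound): 1
order of uses: d, n, c, a
typing: the term checks, with type (B -> C) -> A
ordered: ✗ — no contiguous prefix/suffix split fits d, n, c, a
linear: ✓ — each of a, d, n, c used exactly once
affine: ✓ — no duplicate uses among a, d, n, c
relevant: ✓ — at least one use each (a, d, n, c)
unrestricted: ✓ — simply typable at (B -> C) -> A; W, C, E all held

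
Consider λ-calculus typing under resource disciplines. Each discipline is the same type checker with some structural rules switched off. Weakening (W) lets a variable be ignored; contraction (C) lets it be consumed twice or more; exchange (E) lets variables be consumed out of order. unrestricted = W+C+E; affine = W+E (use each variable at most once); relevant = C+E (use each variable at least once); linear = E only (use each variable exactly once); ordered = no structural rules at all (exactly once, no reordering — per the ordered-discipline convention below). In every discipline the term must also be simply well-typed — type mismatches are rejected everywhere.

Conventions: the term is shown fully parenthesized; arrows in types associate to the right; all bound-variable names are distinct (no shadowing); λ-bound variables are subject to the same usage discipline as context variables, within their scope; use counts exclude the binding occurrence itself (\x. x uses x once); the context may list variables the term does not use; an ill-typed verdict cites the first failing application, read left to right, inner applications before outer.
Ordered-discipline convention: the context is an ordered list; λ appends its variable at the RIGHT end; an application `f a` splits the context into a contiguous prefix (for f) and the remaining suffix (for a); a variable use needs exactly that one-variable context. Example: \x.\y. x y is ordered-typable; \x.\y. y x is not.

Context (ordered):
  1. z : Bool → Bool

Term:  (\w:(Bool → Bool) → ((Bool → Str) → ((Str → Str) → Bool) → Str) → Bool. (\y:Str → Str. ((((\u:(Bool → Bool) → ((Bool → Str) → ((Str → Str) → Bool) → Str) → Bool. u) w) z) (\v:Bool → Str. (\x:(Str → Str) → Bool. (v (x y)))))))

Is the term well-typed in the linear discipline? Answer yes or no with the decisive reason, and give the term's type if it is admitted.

yes — exactly-once usage across z, w, y, u, v, x; term : ((Bool → Bool) → ((Bool → Str) → ((Str → Str) → Bool) → Str) → Bool) → (Str → Str) → Bool
variable uses: z ×1, w (bound) ×1, y (bound) ×1, u (bound) ×1, v (bound) ×1, x (bound) ×1
use order (left to right): u, w, z, v, x, y
typing: well-typed — term : ((Bool → Bool) → ((Bool → Str) → ((Str → Str) → Bool) → Str) → Bool) → (Str → Str) → Bool
all disciplines: ordered ✗ | linear ✓ | affine ✓ | relevant ✓ | unrestricted ✓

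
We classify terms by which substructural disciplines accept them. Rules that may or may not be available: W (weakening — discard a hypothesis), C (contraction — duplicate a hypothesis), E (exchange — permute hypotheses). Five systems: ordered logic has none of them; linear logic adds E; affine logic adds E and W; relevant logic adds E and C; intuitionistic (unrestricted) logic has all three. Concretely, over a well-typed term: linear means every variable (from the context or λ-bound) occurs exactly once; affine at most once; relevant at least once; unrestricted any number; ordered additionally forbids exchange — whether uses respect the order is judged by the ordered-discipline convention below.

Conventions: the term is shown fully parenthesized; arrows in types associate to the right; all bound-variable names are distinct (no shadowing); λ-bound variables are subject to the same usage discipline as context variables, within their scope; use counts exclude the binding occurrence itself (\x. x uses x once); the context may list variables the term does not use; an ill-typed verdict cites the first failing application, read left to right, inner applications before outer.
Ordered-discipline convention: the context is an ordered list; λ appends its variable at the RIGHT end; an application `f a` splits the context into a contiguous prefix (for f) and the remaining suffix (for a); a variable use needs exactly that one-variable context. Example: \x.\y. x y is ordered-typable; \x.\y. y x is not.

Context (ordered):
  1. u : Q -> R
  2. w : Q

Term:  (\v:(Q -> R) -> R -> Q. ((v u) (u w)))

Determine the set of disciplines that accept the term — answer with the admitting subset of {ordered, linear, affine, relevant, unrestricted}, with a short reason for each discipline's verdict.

admitted by: relevant, unrestricted
use counts: u ×2, w ×1, v [bound] ×1
left-to-right use order: v, u, u, w
typing: ✓ — ((Q -> R) -> R -> Q) -> Q
ordered: ✗, needs contraction — u ×2
linear: ✗, needs contraction — u ×2
affine: ✗, needs contraction — u ×2
relevant: ✓, none of u, w, v goes unused
unrestricted: ✓, simply typable at ((Q -> R) -> R -> Q) -> Q; W, C, E all held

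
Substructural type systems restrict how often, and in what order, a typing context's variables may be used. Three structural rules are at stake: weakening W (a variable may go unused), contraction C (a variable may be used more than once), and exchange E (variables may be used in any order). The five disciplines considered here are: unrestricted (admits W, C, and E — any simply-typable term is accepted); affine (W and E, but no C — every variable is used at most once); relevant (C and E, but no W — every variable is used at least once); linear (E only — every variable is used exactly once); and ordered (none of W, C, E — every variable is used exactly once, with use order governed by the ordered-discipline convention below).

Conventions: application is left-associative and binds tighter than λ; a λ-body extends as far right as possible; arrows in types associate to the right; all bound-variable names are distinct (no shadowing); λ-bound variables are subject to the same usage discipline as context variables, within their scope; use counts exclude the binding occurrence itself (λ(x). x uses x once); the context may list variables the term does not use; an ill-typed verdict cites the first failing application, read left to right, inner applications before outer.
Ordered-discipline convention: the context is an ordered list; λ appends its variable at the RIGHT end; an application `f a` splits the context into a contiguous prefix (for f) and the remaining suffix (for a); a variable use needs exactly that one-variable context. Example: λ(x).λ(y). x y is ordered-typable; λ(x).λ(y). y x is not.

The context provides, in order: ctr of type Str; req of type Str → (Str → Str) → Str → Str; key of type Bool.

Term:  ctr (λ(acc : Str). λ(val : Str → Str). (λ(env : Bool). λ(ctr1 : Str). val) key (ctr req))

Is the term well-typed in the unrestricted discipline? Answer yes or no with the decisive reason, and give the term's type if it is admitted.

no — the type mismatch rejects it
usage: ctr ×2; req ×1; key ×1; acc (bound) ×0; val (bound) ×1; env (bound) ×0; ctr1 (bound) ×0
uses in reading order: ctr, val, key, ctr, req
typing: ill-typed: can't apply a value of type Str
per-discipline verdicts: ordered ✗ · linear ✗ · affine ✗ · relevant ✗ · unrestricted ✗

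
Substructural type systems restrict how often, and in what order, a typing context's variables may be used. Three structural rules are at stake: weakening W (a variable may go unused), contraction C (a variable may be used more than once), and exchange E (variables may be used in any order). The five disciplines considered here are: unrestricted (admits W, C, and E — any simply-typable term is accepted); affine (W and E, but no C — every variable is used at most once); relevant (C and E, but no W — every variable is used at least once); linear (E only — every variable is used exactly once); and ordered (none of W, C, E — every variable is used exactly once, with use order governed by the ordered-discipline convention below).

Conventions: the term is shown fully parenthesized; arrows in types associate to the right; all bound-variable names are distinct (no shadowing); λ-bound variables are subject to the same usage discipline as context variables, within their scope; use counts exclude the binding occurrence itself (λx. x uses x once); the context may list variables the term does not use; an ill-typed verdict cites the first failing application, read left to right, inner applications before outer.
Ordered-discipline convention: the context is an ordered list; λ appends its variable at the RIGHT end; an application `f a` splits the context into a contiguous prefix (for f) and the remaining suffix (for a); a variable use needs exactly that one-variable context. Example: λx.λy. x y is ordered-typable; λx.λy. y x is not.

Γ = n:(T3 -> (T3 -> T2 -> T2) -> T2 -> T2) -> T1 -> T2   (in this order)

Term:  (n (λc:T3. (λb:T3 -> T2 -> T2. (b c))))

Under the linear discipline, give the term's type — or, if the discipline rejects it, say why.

term : T1 -> T2
variable uses: n: 1×; c (λ-bound): 1×; b (λ-bound): 1×
order of uses: n, b, c
typing: well-typed at T1 -> T2
per-discipline verdicts: ordered ✗, linear ✓, affine ✓, relevant ✓, unrestricted ✓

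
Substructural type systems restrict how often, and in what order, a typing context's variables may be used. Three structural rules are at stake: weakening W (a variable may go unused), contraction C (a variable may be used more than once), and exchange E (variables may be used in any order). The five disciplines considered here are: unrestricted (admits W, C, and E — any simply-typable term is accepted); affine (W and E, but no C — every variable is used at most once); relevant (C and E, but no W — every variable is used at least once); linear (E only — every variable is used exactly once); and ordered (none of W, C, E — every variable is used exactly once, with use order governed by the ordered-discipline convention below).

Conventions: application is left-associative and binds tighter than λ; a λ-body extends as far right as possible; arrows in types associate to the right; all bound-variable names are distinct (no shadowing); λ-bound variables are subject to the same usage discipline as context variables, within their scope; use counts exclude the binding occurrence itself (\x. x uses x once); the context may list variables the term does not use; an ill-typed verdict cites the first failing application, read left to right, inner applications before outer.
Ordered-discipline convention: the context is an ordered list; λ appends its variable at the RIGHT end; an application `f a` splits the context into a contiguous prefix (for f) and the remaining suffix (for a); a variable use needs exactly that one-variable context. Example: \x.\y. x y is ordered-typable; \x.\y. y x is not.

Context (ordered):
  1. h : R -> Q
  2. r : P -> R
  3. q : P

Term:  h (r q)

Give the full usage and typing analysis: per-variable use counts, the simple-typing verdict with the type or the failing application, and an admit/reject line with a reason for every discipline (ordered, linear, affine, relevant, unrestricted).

counts: h=1, r=1, q=1
left-to-right use order: h, r, q
typing: the term checks, with type Q
ordered: ✓ — h, r, q: once each, no exchange needed
linear: ✓ — single use per variable (h, r, q)
affine: ✓ — none of h, r, q used more than once
relevant: ✓ — none of h, r, q goes unused
unrestricted: ✓ — type-checks (Q) and nothing is barred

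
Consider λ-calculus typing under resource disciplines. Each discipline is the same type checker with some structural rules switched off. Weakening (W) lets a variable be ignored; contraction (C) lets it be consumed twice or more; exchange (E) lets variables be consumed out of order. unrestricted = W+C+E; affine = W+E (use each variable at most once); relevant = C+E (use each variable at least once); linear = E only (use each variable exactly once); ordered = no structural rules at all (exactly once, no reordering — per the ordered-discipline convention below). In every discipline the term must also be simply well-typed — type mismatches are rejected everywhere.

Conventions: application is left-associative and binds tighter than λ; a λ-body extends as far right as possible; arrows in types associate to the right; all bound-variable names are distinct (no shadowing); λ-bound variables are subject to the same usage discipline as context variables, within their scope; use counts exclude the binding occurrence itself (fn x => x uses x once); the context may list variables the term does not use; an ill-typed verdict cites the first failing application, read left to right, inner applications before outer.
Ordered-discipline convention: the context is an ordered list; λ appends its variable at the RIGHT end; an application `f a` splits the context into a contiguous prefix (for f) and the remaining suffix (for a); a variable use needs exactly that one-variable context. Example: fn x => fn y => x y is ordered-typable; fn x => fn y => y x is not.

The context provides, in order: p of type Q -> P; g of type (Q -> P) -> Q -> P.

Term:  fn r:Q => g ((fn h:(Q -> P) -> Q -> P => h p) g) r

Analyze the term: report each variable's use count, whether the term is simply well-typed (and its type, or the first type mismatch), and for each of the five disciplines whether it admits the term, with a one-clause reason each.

counts: p=1; g=2; r (λ-bound)=1; h (λ-bound)=1
order of uses: g, h, p, g, r
typing: the term checks, with type Q -> P
ordered ✗ (needs contraction — g ×2)
linear ✗ (needs contraction — g ×2)
affine ✗ (needs contraction — g ×2)
relevant ✓ (every one of p, g, r, h appears)
unrestricted ✓ (well-typed at Q -> P; no restrictions here)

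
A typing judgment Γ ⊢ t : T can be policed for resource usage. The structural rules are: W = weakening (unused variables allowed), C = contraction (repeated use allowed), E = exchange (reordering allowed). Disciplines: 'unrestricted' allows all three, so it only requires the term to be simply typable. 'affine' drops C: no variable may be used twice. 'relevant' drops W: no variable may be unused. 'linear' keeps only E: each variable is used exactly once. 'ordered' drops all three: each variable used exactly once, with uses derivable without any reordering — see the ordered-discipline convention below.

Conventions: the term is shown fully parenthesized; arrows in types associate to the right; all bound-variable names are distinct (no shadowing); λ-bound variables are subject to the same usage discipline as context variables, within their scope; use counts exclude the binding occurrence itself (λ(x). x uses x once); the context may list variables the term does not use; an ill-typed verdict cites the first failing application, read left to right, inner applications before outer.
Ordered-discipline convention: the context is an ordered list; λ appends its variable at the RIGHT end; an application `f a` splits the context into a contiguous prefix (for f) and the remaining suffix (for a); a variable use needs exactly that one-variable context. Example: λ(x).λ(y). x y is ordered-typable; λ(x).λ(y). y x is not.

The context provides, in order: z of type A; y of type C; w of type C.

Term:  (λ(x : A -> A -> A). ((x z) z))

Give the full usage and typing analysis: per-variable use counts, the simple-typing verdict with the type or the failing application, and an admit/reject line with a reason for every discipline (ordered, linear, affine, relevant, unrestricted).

usage: z ×2; y ×0; w ×0; x [bound] ×1
uses in reading order: x, z, z
typing: the term checks, with type (A -> A -> A) -> A
ordered ✗ (uses contraction: z ×2; y, w left unused)
linear ✗ (uses contraction: z ×2; y, w left unused)
affine ✗ (uses contraction: z ×2)
relevant ✗ (y, w left unused)
unrestricted ✓ (typability at (A -> A -> A) -> A is all that's needed)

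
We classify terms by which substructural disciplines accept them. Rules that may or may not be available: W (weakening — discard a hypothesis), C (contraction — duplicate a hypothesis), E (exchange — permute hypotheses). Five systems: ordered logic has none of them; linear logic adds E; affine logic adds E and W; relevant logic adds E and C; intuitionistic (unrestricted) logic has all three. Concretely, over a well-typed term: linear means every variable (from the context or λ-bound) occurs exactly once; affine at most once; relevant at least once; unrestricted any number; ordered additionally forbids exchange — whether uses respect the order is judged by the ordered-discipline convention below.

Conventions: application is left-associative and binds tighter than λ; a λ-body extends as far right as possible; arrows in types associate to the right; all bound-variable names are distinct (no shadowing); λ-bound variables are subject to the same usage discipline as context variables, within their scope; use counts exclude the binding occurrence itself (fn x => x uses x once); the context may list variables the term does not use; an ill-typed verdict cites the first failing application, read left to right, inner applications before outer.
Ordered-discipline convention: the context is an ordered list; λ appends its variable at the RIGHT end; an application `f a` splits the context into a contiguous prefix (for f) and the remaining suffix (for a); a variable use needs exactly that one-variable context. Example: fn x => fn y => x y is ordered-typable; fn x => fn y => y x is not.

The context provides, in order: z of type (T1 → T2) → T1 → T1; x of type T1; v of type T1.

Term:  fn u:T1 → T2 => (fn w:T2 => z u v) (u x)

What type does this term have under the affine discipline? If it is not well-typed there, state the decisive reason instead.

not well-typed under affine — uses contraction: u ×2
counts: z: 1×, x: 1×, v: 1×, u (λ-bound): 2×, w (λ-bound): 0×
order of uses: z, u, v, u, x
typing: well-typed at (T1 → T2) → T1
across the five disciplines: ordered ✗ | linear ✗ | affine ✗ | relevant ✗ | unrestricted ✓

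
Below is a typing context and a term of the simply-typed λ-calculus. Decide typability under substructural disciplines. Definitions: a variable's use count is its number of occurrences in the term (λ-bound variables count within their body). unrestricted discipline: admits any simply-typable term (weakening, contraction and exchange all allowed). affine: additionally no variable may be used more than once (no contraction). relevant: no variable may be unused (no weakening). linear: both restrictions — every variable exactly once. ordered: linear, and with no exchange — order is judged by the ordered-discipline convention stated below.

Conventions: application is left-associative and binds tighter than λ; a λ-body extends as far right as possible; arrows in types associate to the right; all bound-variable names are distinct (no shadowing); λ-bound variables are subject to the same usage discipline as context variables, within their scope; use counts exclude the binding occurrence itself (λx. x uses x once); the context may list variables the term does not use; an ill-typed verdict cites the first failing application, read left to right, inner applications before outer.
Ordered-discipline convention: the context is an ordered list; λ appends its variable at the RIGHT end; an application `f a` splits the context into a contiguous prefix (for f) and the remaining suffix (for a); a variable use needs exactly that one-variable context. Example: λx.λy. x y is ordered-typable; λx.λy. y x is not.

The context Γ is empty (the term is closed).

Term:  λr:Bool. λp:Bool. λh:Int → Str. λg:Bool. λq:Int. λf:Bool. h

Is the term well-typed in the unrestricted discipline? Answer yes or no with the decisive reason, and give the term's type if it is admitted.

yes — typability at Bool → Bool → (Int → Str) → Bool → Int → Bool → Int → Str is all that's needed; term : Bool → Bool → (Int → Str) → Bool → Int → Bool → Int → Str
variable uses: r (bound) ×0; p (bound) ×0; h (bound) ×1; g (bound) ×0; q (bound) ×0; f (bound) ×0
uses in reading order: h
typing: well-typed at Bool → Bool → (Int → Str) → Bool → Int → Bool → Int → Str
across the five disciplines: ordered ✗; linear ✗; affine ✓; relevant ✗; unrestricted ✓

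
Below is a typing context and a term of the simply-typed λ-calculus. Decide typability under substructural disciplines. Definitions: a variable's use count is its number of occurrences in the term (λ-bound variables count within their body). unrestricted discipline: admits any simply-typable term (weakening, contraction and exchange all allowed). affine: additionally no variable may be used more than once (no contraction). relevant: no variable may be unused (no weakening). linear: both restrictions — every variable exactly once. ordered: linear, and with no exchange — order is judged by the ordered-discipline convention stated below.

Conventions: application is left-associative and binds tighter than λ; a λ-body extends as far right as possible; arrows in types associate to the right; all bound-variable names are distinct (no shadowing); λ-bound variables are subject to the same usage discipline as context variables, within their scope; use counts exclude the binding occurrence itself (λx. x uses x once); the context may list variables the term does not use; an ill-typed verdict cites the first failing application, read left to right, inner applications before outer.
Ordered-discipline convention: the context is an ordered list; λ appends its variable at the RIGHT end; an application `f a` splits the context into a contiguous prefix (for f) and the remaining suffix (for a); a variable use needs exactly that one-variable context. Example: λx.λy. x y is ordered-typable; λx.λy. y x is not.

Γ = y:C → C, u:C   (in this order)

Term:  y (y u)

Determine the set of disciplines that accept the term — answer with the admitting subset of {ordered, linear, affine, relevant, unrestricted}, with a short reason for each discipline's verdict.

admitted by: relevant, unrestricted
variable uses: y: 2, u: 1
order of uses: y, y, u
typing: the term checks, with type C
ordered: ✗ — y ×2 used more than once (contraction)
linear: ✗ — y ×2 used more than once (contraction)
affine: ✗ — y ×2 used more than once (contraction)
relevant: ✓ — every one of y, u appears
unrestricted: ✓ — type-checks (C) and nothing is barred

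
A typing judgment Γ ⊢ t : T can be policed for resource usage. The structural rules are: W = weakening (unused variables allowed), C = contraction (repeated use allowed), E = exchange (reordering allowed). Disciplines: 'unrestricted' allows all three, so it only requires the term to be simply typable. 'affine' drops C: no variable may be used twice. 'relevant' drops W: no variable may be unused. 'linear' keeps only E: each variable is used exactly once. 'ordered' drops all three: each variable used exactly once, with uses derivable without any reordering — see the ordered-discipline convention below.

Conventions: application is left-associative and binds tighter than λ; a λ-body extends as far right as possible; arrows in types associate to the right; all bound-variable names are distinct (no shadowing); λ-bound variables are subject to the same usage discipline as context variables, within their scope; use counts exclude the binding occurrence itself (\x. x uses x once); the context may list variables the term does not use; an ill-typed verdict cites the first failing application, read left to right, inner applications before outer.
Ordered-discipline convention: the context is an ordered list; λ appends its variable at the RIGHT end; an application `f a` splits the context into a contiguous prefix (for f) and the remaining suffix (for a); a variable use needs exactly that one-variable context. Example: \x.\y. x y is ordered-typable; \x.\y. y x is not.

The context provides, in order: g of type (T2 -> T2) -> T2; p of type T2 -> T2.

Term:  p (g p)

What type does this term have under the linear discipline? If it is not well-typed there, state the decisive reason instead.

not well-typed under linear — needs contraction — p ×2
usage: g: 1, p: 2
left-to-right use order: p, g, p
typing: well-typed — term : T2
all disciplines: ordered ✗ · linear ✗ · affine ✗ · relevant ✓ · unrestricted ✓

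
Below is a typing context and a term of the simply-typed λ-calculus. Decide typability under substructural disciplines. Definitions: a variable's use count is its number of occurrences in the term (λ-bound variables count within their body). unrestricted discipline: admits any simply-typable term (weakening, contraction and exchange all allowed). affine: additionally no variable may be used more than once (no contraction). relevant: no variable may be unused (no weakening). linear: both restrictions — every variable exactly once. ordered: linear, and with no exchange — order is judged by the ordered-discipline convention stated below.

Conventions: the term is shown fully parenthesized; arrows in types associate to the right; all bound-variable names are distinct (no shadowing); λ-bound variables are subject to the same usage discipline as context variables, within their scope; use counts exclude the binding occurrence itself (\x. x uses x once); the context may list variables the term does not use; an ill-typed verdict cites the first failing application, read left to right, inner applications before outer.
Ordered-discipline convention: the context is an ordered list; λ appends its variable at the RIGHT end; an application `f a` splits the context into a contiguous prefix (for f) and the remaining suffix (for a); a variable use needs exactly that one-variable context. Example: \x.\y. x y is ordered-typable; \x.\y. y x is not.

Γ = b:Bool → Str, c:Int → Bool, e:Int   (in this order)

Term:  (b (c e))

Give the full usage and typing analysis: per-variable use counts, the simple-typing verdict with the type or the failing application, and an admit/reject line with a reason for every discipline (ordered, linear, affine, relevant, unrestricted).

variable uses: b ×1; c ×1; e ×1
order of uses: b, c, e
typing: well-typed — term : Str
ordered ✓ (b, c, e once each; derivable with no W/C/E)
linear ✓ (b, c, e: one use apiece)
affine ✓ (at most one use each (b, c, e))
relevant ✓ (none of b, c, e goes unused)
unrestricted ✓ (well-typed at Str; no restrictions here)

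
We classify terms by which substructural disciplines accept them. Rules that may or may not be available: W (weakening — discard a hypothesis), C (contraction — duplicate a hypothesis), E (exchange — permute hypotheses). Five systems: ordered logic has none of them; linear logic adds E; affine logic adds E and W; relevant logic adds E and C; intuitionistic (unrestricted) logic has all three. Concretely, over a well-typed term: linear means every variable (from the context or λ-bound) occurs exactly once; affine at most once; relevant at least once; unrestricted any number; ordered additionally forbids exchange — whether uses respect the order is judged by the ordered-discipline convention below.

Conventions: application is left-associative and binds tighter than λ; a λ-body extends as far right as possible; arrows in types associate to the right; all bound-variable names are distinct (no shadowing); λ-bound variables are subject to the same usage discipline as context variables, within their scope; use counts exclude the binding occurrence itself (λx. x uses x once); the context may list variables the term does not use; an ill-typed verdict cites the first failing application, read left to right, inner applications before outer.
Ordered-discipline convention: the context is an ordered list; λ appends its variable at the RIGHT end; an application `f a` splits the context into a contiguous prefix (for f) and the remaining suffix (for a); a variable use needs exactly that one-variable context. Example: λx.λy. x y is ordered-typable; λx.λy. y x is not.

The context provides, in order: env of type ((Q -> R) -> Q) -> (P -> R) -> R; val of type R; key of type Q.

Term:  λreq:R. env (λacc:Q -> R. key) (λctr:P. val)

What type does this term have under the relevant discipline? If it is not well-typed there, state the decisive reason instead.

not well-typed under relevant — req, acc, ctr never used (weakening)
usage: env=1; val=1; key=1; req (bound)=0; acc (bound)=0; ctr (bound)=0
left-to-right use order: env, key, val
typing: ✓ — R -> R
all disciplines: ordered ✗ | linear ✗ | affine ✓ | relevant ✗ | unrestricted ✓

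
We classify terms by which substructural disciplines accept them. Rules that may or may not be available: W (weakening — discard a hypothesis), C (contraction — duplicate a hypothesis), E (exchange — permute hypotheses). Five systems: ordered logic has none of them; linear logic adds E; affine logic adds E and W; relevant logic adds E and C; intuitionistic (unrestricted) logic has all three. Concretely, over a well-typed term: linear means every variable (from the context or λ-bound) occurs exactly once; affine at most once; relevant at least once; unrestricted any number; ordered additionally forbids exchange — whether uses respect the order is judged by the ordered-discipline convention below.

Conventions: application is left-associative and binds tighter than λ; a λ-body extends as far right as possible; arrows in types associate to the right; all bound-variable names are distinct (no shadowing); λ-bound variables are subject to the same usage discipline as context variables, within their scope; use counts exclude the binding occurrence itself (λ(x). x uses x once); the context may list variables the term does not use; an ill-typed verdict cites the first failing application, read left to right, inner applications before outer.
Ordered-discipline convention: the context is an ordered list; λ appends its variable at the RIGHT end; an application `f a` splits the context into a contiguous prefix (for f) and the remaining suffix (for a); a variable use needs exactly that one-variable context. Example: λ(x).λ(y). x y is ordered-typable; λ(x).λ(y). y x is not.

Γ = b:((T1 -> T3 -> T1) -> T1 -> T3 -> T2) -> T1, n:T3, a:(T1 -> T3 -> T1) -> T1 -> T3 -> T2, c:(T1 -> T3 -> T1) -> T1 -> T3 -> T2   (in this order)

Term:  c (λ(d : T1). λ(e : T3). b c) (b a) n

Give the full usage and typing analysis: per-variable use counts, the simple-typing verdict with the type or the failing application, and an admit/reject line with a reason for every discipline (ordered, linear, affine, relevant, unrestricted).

variable uses: b=2, n=1, a=1, c=2, d (λ-bound)=0, e (λ-bound)=0
use order (left to right): c, b, c, b, a, n
typing: well-typed — term : T2
ordered: ✗ — uses contraction: b ×2, c ×2; d, e left unused
linear: ✗ — uses contraction: b ×2, c ×2; d, e left unused
affine: ✗ — uses contraction: b ×2, c ×2
relevant: ✗ — d, e left unused
unrestricted: ✓ — typability at T2 is all that's needed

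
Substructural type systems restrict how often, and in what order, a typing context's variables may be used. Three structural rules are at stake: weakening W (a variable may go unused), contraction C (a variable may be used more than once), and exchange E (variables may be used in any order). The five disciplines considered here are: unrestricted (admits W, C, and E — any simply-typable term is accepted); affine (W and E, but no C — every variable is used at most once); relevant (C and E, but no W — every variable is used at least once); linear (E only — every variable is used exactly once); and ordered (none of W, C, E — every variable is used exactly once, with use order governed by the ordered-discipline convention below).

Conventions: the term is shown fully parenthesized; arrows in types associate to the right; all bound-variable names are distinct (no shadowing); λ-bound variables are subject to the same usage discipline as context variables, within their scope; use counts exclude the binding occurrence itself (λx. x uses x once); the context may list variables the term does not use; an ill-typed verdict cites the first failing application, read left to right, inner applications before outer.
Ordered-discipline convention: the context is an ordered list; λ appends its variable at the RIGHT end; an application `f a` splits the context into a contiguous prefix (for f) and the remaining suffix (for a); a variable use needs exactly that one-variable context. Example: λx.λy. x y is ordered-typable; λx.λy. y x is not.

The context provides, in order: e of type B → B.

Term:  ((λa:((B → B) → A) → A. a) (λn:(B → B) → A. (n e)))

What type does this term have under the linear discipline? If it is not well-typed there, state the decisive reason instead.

term : ((B → B) → A) → A
variable uses: e: 1×, a (bound): 1×, n (bound): 1×
use order (left to right): a, n, e
typing: well-typed at ((B → B) → A) → A
all disciplines: ordered ✗ | linear ✓ | affine ✓ | relevant ✓ | unrestricted ✓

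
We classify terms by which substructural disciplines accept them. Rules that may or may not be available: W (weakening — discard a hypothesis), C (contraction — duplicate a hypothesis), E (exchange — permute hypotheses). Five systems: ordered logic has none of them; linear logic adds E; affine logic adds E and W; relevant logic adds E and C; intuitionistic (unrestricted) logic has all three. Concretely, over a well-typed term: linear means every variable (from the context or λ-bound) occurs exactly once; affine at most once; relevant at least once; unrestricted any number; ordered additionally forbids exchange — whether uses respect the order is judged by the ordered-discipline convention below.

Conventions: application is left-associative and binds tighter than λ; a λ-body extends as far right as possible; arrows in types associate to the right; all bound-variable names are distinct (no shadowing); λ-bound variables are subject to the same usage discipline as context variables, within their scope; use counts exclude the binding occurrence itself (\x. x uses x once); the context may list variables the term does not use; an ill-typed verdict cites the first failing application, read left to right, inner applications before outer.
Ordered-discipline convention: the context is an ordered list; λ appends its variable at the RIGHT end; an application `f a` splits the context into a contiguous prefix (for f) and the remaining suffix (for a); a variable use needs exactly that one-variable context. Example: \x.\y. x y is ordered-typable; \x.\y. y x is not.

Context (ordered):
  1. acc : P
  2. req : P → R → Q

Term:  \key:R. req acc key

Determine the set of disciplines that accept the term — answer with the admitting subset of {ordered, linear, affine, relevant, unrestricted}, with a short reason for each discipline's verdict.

admitted by: linear, affine, relevant, unrestricted
variable uses: acc ×1, req ×1, key (bound) ×1
use order (left to right): req, acc, key
typing: well-typed — term : R → Q
ordered: ✗ — no ordered split (uses run req, acc, key)
linear: ✓ — acc, req, key: one use apiece
affine: ✓ — at most one use each (acc, req, key)
relevant: ✓ — at least one use each (acc, req, key)
unrestricted: ✓ — typability at R → Q is all that's needed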